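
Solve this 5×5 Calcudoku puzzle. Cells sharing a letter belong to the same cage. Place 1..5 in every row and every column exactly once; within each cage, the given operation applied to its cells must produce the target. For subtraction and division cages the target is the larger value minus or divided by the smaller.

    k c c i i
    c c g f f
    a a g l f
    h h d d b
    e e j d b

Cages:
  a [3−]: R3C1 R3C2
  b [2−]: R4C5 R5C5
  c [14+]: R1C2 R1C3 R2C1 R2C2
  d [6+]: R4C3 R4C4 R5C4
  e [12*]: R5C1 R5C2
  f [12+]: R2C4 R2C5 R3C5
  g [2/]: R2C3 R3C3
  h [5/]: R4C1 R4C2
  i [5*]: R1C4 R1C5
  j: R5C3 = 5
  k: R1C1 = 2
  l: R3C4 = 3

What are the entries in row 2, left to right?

5 2 1 4 3

Cage k is a single given cell, leaving R1C1 = 2.
Cage l is given, so R3C4 = 3.
Cage j is a single given cell, so R5C3 = 5.
The pair R4C1/R4C2 in row 4 holds {1, 5}, leaving R4C3 = 3.
The 3 cells of cage d must have sum 6, so R4C4 = 2.
Row 4 already has 3, which forces R4C5 = 4.
Cage d needs sum 6, which forces R5C4 = 1.
Row 5 now contains 1, leaving R5C5 = 2.
The 4 cells of cage c must have sum 14, which forces R1C2 = 3.
Column 3 now contains 3, leaving R1C3 = 4.
1 is placed in column 4, so R1C4 = 5.
Cage i's pair has product 5, which forces R1C5 = 1.
The 3 cells of cage f must have sum 12, leaving R2C4 = 4.
Column 5 now contains 2, which forces R2C5 = 3.
Column 5 already has 4, which forces R3C5 = 5.
Column 2 already has 3, which forces R5C2 = 4.
Row 2 now contains 3, so R2C1 = 5.
Row 2 already has 4, so R2C2 = 2.
Row 2 now contains 2, which forces R2C3 = 1.
Cage a needs two cells with difference 3, which forces R3C1 = 4.
Cage a's pair has difference 3, leaving R3C2 = 1.
Column 3 already has 1; hence R3C3 = 2.
5 is placed in column 1; hence R4C1 = 1.
Column 2 now contains 1; hence R4C2 = 5.
4 is placed in row 5, so R5C1 = 3.
Filled in: 2 3 4 5 1 / 5 2 1 4 3 / 4 1 2 3 5 / 1 5 3 2 4 / 3 4 5 1 2.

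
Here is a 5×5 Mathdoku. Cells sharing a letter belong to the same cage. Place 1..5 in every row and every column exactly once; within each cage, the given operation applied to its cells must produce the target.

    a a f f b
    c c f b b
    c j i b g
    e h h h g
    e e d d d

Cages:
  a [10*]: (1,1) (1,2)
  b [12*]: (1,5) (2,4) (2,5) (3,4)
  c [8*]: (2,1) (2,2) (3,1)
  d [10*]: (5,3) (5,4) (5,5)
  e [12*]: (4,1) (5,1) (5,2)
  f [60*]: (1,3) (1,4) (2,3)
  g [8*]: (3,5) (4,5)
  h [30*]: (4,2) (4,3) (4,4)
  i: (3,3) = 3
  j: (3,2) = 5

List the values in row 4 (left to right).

1 3 2 5 4

J is a freebie, so (3,2) = 5.
I is a freebie, which forces (3,3) = 3.
Cage a's pair has product 10, which forces (1,1) = 5.
Column 2 now contains 5, so (1,2) = 2.
5 is placed in row 1; hence (1,3) = 4.
Cage f has product 60, which forces (1,4) = 3.
3 is placed in row 1, leaving (1,5) = 1.
4 is placed in column 3, so (2,3) = 5.
Column 2 already has 2; hence (4,2) = 3.
5 is placed in column 3; hence (4,3) = 2.
Row 4 now contains 2, leaving (4,4) = 5.
Row 4 now contains 2; hence (4,5) = 4.
Column 3 already has 2, leaving (5,3) = 1.
Row 5 already has 1, which forces (5,4) = 2.
Row 5 now contains 2, leaving (5,5) = 5.
Cage b needs product 12, which forces (2,5) = 3.
Column 5 now contains 4, so (3,5) = 2.
4 is placed in row 4, so (4,1) = 1.
The 3 cells of cage e must have product 12; hence (5,1) = 3.
Row 5 already has 1, leaving (5,2) = 4.
Cage c needs product 8; hence (2,1) = 2.
Column 2 now contains 4; hence (2,2) = 1.
Row 2 now contains 1; hence (2,4) = 4.
1 is placed in column 1, so (3,1) = 4.
4 is placed in column 4, which forces (3,4) = 1.
Filled in: 5 2 4 3 1 / 2 1 5 4 3 / 4 5 3 1 2 / 1 3 2 5 4 / 3 4 1 2 5.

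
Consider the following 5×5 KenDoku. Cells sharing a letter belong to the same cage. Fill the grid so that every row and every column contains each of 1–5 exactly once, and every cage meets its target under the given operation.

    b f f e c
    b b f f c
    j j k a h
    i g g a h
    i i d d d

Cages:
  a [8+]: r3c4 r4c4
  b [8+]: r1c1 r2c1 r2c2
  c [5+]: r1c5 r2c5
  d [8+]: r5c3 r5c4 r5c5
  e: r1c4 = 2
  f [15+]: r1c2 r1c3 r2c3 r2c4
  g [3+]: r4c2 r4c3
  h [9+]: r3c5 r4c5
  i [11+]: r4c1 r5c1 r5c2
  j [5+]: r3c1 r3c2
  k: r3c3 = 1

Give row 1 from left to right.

1 5 4 2 3

Cage e is a single given cell, so r1c4 = 2.
K is a freebie, which forces r3c3 = 1.
Column 3 already has 1, which forces r4c3 = 2.
Row 4 already has 2, which forces r4c2 = 1.
Row 3 needs a 4, and only r3c5 is open for it.
The two cells of cage c must have sum 5; hence r1c5 = 3.
The two cells of cage c must have sum 5, which forces r2c5 = 2.
Column 5 now contains 4, which forces r4c5 = 5.
Column 5 already has 2, which forces r5c5 = 1.
The 4 cells of cage f must have sum 15, leaving r1c2 = 5.
Cage f has sum 15, which forces r1c3 = 4.
Cage f needs sum 15, which forces r2c3 = 5.
The 4 cells of cage f must have sum 15, which forces r2c4 = 1.
The two cells of cage a must have sum 8; hence r3c4 = 5.
Row 4 now contains 5, so r4c4 = 3.
4 is placed in column 3, which forces r5c3 = 3.
3 is placed in column 4, leaving r5c4 = 4.
4 is placed in row 1, which forces r1c1 = 1.
3 is placed in row 4, leaving r4c1 = 4.
Cage i needs sum 11, which forces r5c1 = 5.
Row 5 now contains 4, so r5c2 = 2.
Column 1 now contains 4, which forces r2c1 = 3.
Cage b has sum 8; hence r2c2 = 4.
Cage j needs two cells with sum 5, so r3c1 = 2.
Column 2 now contains 2, so r3c2 = 3.
Completed grid: 1 5 4 2 3 / 3 4 5 1 2 / 2 3 1 5 4 / 4 1 2 3 5 / 5 2 3 4 1.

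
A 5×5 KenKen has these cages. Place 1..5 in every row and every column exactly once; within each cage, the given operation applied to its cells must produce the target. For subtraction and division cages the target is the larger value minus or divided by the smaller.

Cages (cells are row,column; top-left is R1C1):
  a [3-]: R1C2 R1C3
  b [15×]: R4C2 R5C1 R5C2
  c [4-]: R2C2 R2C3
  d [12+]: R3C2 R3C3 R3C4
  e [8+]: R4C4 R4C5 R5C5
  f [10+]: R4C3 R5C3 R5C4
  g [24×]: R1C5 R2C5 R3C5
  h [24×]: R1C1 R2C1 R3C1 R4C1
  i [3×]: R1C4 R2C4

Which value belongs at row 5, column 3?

Row 3 needs a 1, and only R3C1 is open for it.
In row 3, 2 can only go at R3C5, so R3C5 = 2.
Row 2 needs a 2, and only R2C1 is open for it.
In row 2, 4 can only go at R2C5, so R2C5 = 4.
Column 5 already has 4, so R1C5 = 3.
Row 1 now contains 3, leaving R1C1 = 4.
Row 1 now contains 3, leaving R1C4 = 1.
Cage i needs two cells with product 3, so R2C4 = 3.
The 4 cells of cage h must have product 24, which forces R4C1 = 3.
Cage e has sum 8; hence R4C4 = 2.
Column 1 now contains 3; hence R5C1 = 5.
Row 5 now contains 5; hence R5C4 = 4.
Row 5 now contains 5, which forces R5C5 = 1.
Column 4 now contains 4; hence R3C4 = 5.
Cage b has product 15, which forces R4C2 = 1.
Cage f has sum 10, so R4C3 = 4.
Column 5 already has 1, leaving R4C5 = 5.
Row 5 now contains 1, which forces R5C2 = 3.
The 3 cells of cage f must have sum 10; hence R5C3 = 2.
The two cells of cage a must have difference 3, so R1C2 = 2.
2 is placed in column 3, so R1C3 = 5.
Column 2 already has 1, so R2C2 = 5.
The two cells of cage c must have difference 4, which forces R2C3 = 1.
Column 2 already has 3, so R3C2 = 4.
4 is placed in column 3, which forces R3C3 = 3.
The full grid is 4 2 5 1 3 / 2 5 1 3 4 / 1 4 3 5 2 / 3 1 4 2 5 / 5 3 2 4 1.

2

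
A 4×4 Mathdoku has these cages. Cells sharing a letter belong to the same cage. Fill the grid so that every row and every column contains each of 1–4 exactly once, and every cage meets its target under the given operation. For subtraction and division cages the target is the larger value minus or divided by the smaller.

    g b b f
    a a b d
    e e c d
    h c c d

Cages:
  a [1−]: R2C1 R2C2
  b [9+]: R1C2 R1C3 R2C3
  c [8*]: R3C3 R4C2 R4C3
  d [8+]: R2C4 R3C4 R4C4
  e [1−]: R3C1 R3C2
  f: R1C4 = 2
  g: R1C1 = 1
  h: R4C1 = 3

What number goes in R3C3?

4

G is a freebie, which forces R1C1 = 1.
F is a freebie, which forces R1C4 = 2.
H is a freebie, which forces R4C1 = 3.
Cage b needs sum 9; hence R2C3 = 2.
Row 2 already has 2, leaving R2C1 = 4.
Cage a needs two cells with difference 1, leaving R2C2 = 3.
3 is placed in row 2, which forces R2C4 = 1.
Column 1 already has 4, which forces R3C1 = 2.
Column 2 already has 3, leaving R3C2 = 1.
Row 3 now contains 1; hence R3C3 = 4.
Row 3 already has 4, which forces R3C4 = 3.
Cage c has product 8, which forces R4C2 = 2.
Column 3 now contains 4, leaving R4C3 = 1.
1 is placed in column 4, which forces R4C4 = 4.
Column 2 already has 3, which forces R1C2 = 4.
Column 3 now contains 4, leaving R1C3 = 3.
Filled in: 1 4 3 2 / 4 3 2 1 / 2 1 4 3 / 3 2 1 4.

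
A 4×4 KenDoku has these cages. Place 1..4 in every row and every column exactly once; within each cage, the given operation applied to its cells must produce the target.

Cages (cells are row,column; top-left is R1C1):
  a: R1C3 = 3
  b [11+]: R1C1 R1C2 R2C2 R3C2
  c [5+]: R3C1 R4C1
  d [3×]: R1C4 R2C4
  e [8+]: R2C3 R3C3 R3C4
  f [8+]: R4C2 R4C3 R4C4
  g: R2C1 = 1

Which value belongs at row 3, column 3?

4

Cage a is a single given cell, leaving R1C3 = 3.
3 is placed in row 1, which forces R1C4 = 1.
Cage g is a single given cell; hence R2C1 = 1.
Column 4 already has 1, leaving R2C4 = 3.
3 is placed in column 4; hence R4C4 = 4.
The 3 cells of cage e must have sum 8, which forces R2C3 = 2.
Cage e needs sum 8, so R3C3 = 4.
Column 4 already has 4, which forces R3C4 = 2.
Cage f has sum 8, leaving R4C2 = 3.
Row 4 now contains 4, so R4C3 = 1.
Cage b needs sum 11, which forces R1C1 = 4.
Cage b has sum 11, so R1C2 = 2.
Row 2 now contains 2, which forces R2C2 = 4.
2 is placed in row 3, so R3C1 = 3.
Column 2 already has 3, leaving R3C2 = 1.
Row 4 already has 3, which forces R4C1 = 2.
The full grid is 4 2 3 1 / 1 4 2 3 / 3 1 4 2 / 2 3 1 4.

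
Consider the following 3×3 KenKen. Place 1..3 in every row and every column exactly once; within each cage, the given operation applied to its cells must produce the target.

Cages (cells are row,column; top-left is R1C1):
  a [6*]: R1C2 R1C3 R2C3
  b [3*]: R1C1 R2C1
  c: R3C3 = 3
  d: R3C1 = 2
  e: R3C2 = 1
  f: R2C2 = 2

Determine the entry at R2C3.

Cage f is a single given cell, so R2C2 = 2.
D is a freebie, leaving R3C1 = 2.
Cage e is given; hence R3C2 = 1.
Cage c is given, leaving R3C3 = 3.
Column 2 now contains 1, so R1C2 = 3.
The 3 cells of cage a must have product 6; hence R1C3 = 2.
Column 3 now contains 3, leaving R2C3 = 1.
Row 1 now contains 3, so R1C1 = 1.
1 is placed in row 2, leaving R2C1 = 3.
The full grid is 1 3 2 / 3 2 1 / 2 1 3.

1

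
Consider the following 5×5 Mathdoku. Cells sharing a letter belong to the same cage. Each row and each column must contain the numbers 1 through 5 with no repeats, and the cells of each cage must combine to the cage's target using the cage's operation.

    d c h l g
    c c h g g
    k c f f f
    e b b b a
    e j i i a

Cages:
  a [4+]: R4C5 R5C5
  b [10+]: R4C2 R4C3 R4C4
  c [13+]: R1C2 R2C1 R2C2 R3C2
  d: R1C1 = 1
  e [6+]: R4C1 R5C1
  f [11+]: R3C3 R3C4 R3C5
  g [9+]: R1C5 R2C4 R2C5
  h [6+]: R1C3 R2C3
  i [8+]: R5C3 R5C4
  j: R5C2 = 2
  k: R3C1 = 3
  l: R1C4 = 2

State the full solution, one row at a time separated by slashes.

1 3 5 2 4 / 5 4 1 3 2 / 3 1 2 4 5 / 2 5 4 1 3 / 4 2 3 5 1

D is a freebie; hence R1C1 = 1.
Cage l is given, leaving R1C4 = 2.
Cage k is given, leaving R3C1 = 3.
J is a freebie; hence R5C2 = 2.
Cage e's pair has sum 6, leaving R4C1 = 2.
The two cells of cage e must have sum 6, leaving R5C1 = 4.
Column 1 already has 4, leaving R2C1 = 5.
Row 3 needs a 1, and only R3C2 is open for it.
In row 4, 3 can only go at R4C5, so R4C5 = 3.
Column 5 now contains 3; hence R5C5 = 1.
The 3 cells of cage g must have sum 9; hence R1C5 = 4.
Cage g has sum 9, leaving R2C4 = 3.
1 is placed in column 5, so R2C5 = 2.
2 is placed in column 5, which forces R3C5 = 5.
3 is placed in column 4, which forces R5C4 = 5.
4 is placed in row 1, which forces R1C2 = 3.
4 is placed in row 1, which forces R1C3 = 5.
Row 2 now contains 3, so R2C2 = 4.
Row 2 now contains 2; hence R2C3 = 1.
Cage f has sum 11, which forces R3C3 = 2.
Row 3 now contains 5, so R3C4 = 4.
4 is placed in column 2; hence R4C2 = 5.
Column 3 now contains 1, so R4C3 = 4.
Column 4 now contains 4, which forces R4C4 = 1.
Row 5 now contains 5, so R5C3 = 3.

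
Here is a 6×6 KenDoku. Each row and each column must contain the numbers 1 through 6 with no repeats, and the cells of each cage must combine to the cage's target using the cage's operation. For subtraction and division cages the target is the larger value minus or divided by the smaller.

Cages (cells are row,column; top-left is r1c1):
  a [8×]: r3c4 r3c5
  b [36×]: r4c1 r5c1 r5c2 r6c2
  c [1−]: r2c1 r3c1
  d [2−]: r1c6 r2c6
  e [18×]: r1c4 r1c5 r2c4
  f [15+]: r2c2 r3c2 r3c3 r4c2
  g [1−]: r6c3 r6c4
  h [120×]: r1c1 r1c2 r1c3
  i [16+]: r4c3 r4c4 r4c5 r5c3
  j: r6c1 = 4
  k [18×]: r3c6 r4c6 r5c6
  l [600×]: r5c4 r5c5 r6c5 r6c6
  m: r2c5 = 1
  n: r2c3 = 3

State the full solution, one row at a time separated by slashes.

5 6 4 1 3 2 / 2 5 3 6 1 4 / 3 1 5 4 2 6 / 6 4 2 3 5 1 / 1 2 6 5 4 3 / 4 3 1 2 6 5

N is a freebie, which forces r2c3 = 3.
M is a freebie; hence r2c5 = 1.
Cage j is a single given cell; hence r6c1 = 4.
Cage e has product 18; hence r1c4 = 1.
The 3 cells of cage e must have product 18, leaving r1c5 = 3.
Row 2 now contains 1; hence r2c4 = 6.
Row 1 needs a 2, and only r1c6 is open for it.
Column 6 now contains 2, which forces r2c6 = 4.
The only place for 5 in column 6 is r6c6.
Row 6 already has 5; hence r6c5 = 6.
Row 3 needs a 5, and only r3c3 is open for it.
The only place for 4 in column 3 is r1c3.
In column 2, 4 can only go at r4c2, so r4c2 = 4.
Cage f has sum 15, which forces r2c2 = 5.
Cage f needs sum 15; hence r3c2 = 1.
Cage i has sum 16, leaving r4c4 = 3.
Row 4 already has 4, which forces r4c5 = 5.
5 is placed in column 5, so r5c5 = 4.
3 is placed in column 4, which forces r6c4 = 2.
Cage h has product 120, leaving r1c1 = 5.
Column 2 now contains 5, so r1c2 = 6.
Row 2 now contains 5, so r2c1 = 2.
Cage c needs two cells with difference 1, which forces r3c1 = 3.
Column 4 now contains 2, which forces r3c4 = 4.
Column 5 now contains 4, leaving r3c5 = 2.
Row 3 now contains 3, so r3c6 = 6.
6 is placed in column 6, which forces r4c6 = 1.
Column 2 already has 6, which forces r5c2 = 2.
Row 5 already has 2, so r5c3 = 6.
Row 5 now contains 4, leaving r5c4 = 5.
Column 6 now contains 1, which forces r5c6 = 3.
2 is placed in row 6, leaving r6c2 = 3.
2 is placed in row 6; hence r6c3 = 1.
Row 4 already has 1, so r4c1 = 6.
Column 3 already has 6; hence r4c3 = 2.
Row 5 now contains 6; hence r5c1 = 1.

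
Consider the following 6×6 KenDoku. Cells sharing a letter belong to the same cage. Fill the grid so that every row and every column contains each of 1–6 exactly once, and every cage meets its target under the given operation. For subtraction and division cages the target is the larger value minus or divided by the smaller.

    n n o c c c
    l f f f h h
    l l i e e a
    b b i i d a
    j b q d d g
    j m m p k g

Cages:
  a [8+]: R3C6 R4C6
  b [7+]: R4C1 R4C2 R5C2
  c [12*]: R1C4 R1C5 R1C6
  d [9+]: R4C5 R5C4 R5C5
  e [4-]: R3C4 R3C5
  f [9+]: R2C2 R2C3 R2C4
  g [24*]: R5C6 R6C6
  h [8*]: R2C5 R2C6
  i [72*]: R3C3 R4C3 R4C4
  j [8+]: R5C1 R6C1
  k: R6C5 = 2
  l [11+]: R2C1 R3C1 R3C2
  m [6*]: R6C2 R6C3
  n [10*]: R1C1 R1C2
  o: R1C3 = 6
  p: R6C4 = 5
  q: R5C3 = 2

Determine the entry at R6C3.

Cage o is a single given cell, leaving R1C3 = 6.
Q is a freebie, leaving R5C3 = 2.
Cage p is given; hence R6C4 = 5.
Cage k is given, leaving R6C5 = 2.
2 is placed in column 5; hence R2C5 = 4.
Cage h's pair has product 8, which forces R2C6 = 2.
Cage i needs product 72, leaving R4C4 = 6.
Cage j needs two cells with sum 8, so R5C1 = 5.
Cage j's pair has sum 8, leaving R6C1 = 3.
Cage m needs two cells with product 6, leaving R6C2 = 6.
The two cells of cage m must have product 6, so R6C3 = 1.
6 is placed in row 6, leaving R6C6 = 4.
Column 1 now contains 5, which forces R1C1 = 2.
Cage n needs two cells with product 10, which forces R1C2 = 5.
Cage c has product 12, leaving R1C4 = 4.
The 3 cells of cage d must have sum 9, leaving R4C5 = 5.
Row 4 now contains 5, which forces R4C6 = 3.
4 is placed in column 6, leaving R5C6 = 6.
The 3 cells of cage c must have product 12, so R1C5 = 3.
Column 6 already has 3, leaving R1C6 = 1.
The 3 cells of cage f must have sum 9, leaving R2C3 = 5.
The 3 cells of cage i must have product 72, leaving R3C3 = 3.
Cage e's pair has difference 4; hence R3C4 = 2.
5 is placed in column 5, which forces R3C5 = 6.
Column 6 already has 3, leaving R3C6 = 5.
Cage b needs sum 7; hence R4C2 = 2.
Row 4 already has 3; hence R4C3 = 4.
3 is placed in column 5; hence R5C5 = 1.
Cage l needs sum 11; hence R2C1 = 6.
Row 4 now contains 4, so R4C1 = 1.
1 is placed in row 5, which forces R5C2 = 4.
1 is placed in row 5; hence R5C4 = 3.
The 3 cells of cage f must have sum 9, which forces R2C2 = 3.
3 is placed in column 4, so R2C4 = 1.
Column 1 already has 1, leaving R3C1 = 4.
Column 2 now contains 4; hence R3C2 = 1.
Filled in: 2 5 6 4 3 1 / 6 3 5 1 4 2 / 4 1 3 2 6 5 / 1 2 4 6 5 3 / 5 4 2 3 1 6 / 3 6 1 5 2 4.

1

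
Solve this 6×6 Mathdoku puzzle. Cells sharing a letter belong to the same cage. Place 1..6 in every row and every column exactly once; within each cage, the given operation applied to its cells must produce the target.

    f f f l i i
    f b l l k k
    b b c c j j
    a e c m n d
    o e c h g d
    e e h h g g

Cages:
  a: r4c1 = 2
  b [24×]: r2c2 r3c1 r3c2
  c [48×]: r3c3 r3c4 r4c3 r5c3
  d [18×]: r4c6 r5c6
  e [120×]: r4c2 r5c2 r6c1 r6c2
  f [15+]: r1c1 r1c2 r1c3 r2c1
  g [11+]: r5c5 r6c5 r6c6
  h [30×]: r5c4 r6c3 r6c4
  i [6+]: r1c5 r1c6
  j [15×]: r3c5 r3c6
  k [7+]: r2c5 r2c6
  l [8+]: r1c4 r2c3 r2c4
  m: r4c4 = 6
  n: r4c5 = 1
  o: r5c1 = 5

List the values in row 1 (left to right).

6 3 5 1 2 4

A is a freebie, leaving r4c1 = 2.
Cage m is a single given cell; hence r4c4 = 6.
N is a freebie; hence r4c5 = 1.
6 is placed in row 4; hence r4c6 = 3.
Cage o is a single given cell, leaving r5c1 = 5.
Column 6 now contains 3, leaving r5c6 = 6.
The two cells of cage j must have product 15; hence r3c5 = 3.
Column 6 now contains 3, so r3c6 = 5.
Row 4 now contains 3; hence r4c3 = 4.
Row 4 now contains 4, leaving r4c2 = 5.
The 4 cells of cage f must have sum 15, so r1c3 = 5.
Cage h has product 30, leaving r6c4 = 5.
Row 6 now contains 5, which forces r6c5 = 6.
Column 5 now contains 6; hence r2c5 = 5.
Cage k needs two cells with sum 7, which forces r2c6 = 2.
Cage g needs sum 11, leaving r5c5 = 4.
Cage g needs sum 11; hence r6c6 = 1.
4 is placed in column 5; hence r1c5 = 2.
Column 6 already has 2, so r1c6 = 4.
Row 2 now contains 2, so r2c4 = 4.
Cage c needs product 48, which forces r3c3 = 6.
Row 5 needs a 1, and only r5c3 is open for it.
Cage l has sum 8, so r1c4 = 1.
Column 3 already has 1, leaving r2c3 = 3.
Cage c needs product 48, which forces r3c4 = 2.
2 is placed in column 4, so r5c4 = 3.
Column 3 now contains 3, leaving r6c3 = 2.
Cage f needs sum 15, so r2c1 = 1.
3 is placed in row 2, which forces r2c2 = 6.
Column 1 already has 1, which forces r3c1 = 4.
Row 3 already has 4; hence r3c2 = 1.
Row 5 already has 3, leaving r5c2 = 2.
Column 1 now contains 4; hence r6c1 = 3.
Row 6 already has 3, so r6c2 = 4.
Column 1 now contains 3, leaving r1c1 = 6.
Column 2 already has 6; hence r1c2 = 3.
The full grid is 6 3 5 1 2 4 / 1 6 3 4 5 2 / 4 1 6 2 3 5 / 2 5 4 6 1 3 / 5 2 1 3 4 6 / 3 4 2 5 6 1.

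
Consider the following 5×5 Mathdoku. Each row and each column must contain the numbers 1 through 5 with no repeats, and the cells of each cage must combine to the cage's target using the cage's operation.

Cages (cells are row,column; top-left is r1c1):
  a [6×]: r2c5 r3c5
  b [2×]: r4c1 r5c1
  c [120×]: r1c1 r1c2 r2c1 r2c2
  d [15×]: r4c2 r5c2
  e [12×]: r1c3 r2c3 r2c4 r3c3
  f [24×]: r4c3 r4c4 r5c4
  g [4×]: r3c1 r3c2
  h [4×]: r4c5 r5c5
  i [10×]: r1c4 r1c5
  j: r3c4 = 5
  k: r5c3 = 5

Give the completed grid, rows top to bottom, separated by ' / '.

J is a freebie, which forces r3c4 = 5.
Cage k is a single given cell, leaving r5c3 = 5.
5 is placed in column 4; hence r1c4 = 2.
Cage i's pair has product 10, which forces r1c5 = 5.
Column 4 now contains 2, so r2c4 = 1.
The two cells of cage d must have product 15; hence r4c2 = 5.
Row 5 already has 5, which forces r5c2 = 3.
Row 5 now contains 3, leaving r5c4 = 4.
Row 5 now contains 4, which forces r5c5 = 1.
The 4 cells of cage c must have product 120, leaving r1c1 = 3.
3 is placed in column 2, leaving r1c2 = 4.
Row 1 now contains 4, so r1c3 = 1.
Cage c has product 120, so r2c1 = 5.
Cage c needs product 120; hence r2c2 = 2.
Row 2 now contains 2, leaving r2c5 = 3.
Column 2 now contains 4, so r3c2 = 1.
Column 5 already has 3; hence r3c5 = 2.
The two cells of cage b must have product 2, which forces r4c1 = 1.
The 3 cells of cage f must have product 24; hence r4c3 = 2.
Column 4 now contains 4, leaving r4c4 = 3.
Column 5 now contains 1, leaving r4c5 = 4.
Row 5 already has 1; hence r5c1 = 2.
Row 2 already has 3, leaving r2c3 = 4.
Row 3 already has 1, which forces r3c1 = 4.
The 4 cells of cage e must have product 12, leaving r3c3 = 3.

3 4 1 2 5 / 5 2 4 1 3 / 4 1 3 5 2 / 1 5 2 3 4 / 2 3 5 4 1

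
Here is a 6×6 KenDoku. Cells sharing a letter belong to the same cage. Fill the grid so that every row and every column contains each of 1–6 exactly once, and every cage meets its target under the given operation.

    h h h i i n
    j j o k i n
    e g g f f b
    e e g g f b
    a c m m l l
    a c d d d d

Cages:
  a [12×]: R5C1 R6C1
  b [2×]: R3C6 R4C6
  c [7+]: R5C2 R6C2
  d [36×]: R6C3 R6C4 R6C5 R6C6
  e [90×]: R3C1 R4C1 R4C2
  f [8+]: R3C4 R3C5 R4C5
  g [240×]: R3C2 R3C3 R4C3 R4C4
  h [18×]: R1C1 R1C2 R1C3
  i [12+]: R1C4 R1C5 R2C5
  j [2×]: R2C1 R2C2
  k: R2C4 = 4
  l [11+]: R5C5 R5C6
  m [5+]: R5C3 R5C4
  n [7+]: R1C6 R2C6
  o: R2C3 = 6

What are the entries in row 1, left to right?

1 6 3 5 2 4

Cage o is a single given cell, so R2C3 = 6.
Cage k is given; hence R2C4 = 4.
The only place for 5 in row 6 is R6C2.
Cage c's pair has sum 7, so R5C2 = 2.
Cage j's pair has product 2, so R2C1 = 2.
2 is placed in column 2, which forces R2C2 = 1.
Cage m's pair has sum 5, so R5C3 = 4.
Cage m needs two cells with sum 5, so R5C4 = 1.
Cage g needs product 240, so R3C2 = 4.
The 4 cells of cage g must have product 240; hence R4C4 = 6.
Cage a needs two cells with product 12, leaving R5C1 = 3.
Cage a's pair has product 12, leaving R6C1 = 4.
Cage e has product 90, leaving R3C1 = 6.
3 is placed in column 1, leaving R4C1 = 5.
Row 4 already has 6; hence R4C2 = 3.
Row 4 now contains 5, which forces R4C3 = 2.
2 is placed in row 4, so R4C6 = 1.
Column 1 now contains 6; hence R1C1 = 1.
Column 2 already has 3, leaving R1C2 = 6.
Cage h has product 18, leaving R1C3 = 3.
3 is placed in row 1; hence R1C4 = 5.
Column 3 now contains 2, leaving R3C3 = 5.
The 3 cells of cage f must have sum 8; hence R3C4 = 3.
The 3 cells of cage f must have sum 8, leaving R3C5 = 1.
Column 6 already has 1, which forces R3C6 = 2.
1 is placed in row 4, so R4C5 = 4.
3 is placed in column 3, which forces R6C3 = 1.
Column 4 already has 3, so R6C4 = 2.
Column 5 already has 4, so R1C5 = 2.
2 is placed in column 6, so R1C6 = 4.
Cage i needs sum 12, which forces R2C5 = 5.
Cage n needs two cells with sum 7, which forces R2C6 = 3.
5 is placed in column 5, which forces R5C5 = 6.
6 is placed in row 5; hence R5C6 = 5.
Column 5 already has 6, so R6C5 = 3.
Column 6 already has 3, leaving R6C6 = 6.
Completed grid: 1 6 3 5 2 4 / 2 1 6 4 5 3 / 6 4 5 3 1 2 / 5 3 2 6 4 1 / 3 2 4 1 6 5 / 4 5 1 2 3 6.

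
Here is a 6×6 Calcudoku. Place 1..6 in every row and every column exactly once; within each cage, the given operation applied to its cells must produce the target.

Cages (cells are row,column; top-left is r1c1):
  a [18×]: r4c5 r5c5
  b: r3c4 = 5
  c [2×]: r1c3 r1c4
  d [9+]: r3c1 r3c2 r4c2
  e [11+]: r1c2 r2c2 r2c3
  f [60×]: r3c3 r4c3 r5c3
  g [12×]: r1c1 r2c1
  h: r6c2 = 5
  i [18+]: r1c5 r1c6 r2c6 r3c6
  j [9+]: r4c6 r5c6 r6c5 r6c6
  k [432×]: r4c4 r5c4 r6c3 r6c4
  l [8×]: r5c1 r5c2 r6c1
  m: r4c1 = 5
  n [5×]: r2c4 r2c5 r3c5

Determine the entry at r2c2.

3

The 3 cells of cage n must have product 5; hence r2c4 = 1.
Cage n needs product 5; hence r2c5 = 5.
B is a freebie, which forces r3c4 = 5.
Cage n needs product 5; hence r3c5 = 1.
Cage m is given, so r4c1 = 5.
H is a freebie; hence r6c2 = 5.
The 4 cells of cage k must have product 432, which forces r6c3 = 6.
The two cells of cage c must have product 2; hence r1c3 = 1.
Column 4 already has 1, leaving r1c4 = 2.
Cage f needs product 60, leaving r5c3 = 5.
The only place for 5 in row 1 is r1c6.
The only place for 2 in column 3 is r2c3.
Column 1 needs a 6, and only r3c1 is open for it.
Cage d has sum 9, so r3c2 = 2.
The 3 cells of cage d must have sum 9, leaving r4c2 = 1.
Column 2 now contains 1, leaving r5c2 = 4.
In row 4, 2 can only go at r4c6, so r4c6 = 2.
The only place for 2 in row 5 is r5c1.
Column 1 now contains 2, which forces r6c1 = 1.
Row 6 already has 1; hence r6c6 = 4.
Cage i has sum 18, leaving r1c5 = 4.
Cage i has sum 18, leaving r2c6 = 6.
4 is placed in column 6, leaving r3c6 = 3.
Cage k needs product 432, leaving r4c4 = 4.
The 4 cells of cage k must have product 432, which forces r5c4 = 6.
Row 5 already has 6, leaving r5c5 = 3.
Cage j has sum 9; hence r5c6 = 1.
Row 6 already has 4; hence r6c4 = 3.
Cage j needs sum 9, which forces r6c5 = 2.
Row 1 already has 4, which forces r1c1 = 3.
Cage e needs sum 11; hence r1c2 = 6.
Cage g's pair has product 12, which forces r2c1 = 4.
Row 2 now contains 6, leaving r2c2 = 3.
3 is placed in row 3, which forces r3c3 = 4.
Row 4 already has 4, so r4c3 = 3.
3 is placed in column 5, leaving r4c5 = 6.
The full grid is 3 6 1 2 4 5 / 4 3 2 1 5 6 / 6 2 4 5 1 3 / 5 1 3 4 6 2 / 2 4 5 6 3 1 / 1 5 6 3 2 4.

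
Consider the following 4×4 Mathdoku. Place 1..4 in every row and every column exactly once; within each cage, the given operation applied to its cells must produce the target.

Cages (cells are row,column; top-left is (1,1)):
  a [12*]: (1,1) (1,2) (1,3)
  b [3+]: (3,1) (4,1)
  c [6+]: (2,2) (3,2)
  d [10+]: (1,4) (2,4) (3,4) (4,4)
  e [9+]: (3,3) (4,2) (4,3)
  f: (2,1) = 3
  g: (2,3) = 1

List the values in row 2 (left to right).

3 2 1 4

Cage f is given, which forces (2,1) = 3.
Cage g is given; hence (2,3) = 1.
In row 1, 2 can only go at (1,4), so (1,4) = 2.
Column 4 already has 2, leaving (2,4) = 4.
Row 2 now contains 4; hence (2,2) = 2.
The two cells of cage c must have sum 6, which forces (3,2) = 4.
Column 2 already has 4, which forces (4,2) = 3.
Row 4 now contains 3, so (4,4) = 1.
Cage a needs product 12, so (1,1) = 4.
Column 2 already has 3, leaving (1,2) = 1.
The 3 cells of cage a must have product 12, which forces (1,3) = 3.
Cage b's pair has sum 3; hence (3,1) = 1.
Cage e needs sum 9, so (3,3) = 2.
1 is placed in column 4, so (3,4) = 3.
Row 4 now contains 1, which forces (4,1) = 2.
Cage e has sum 9, so (4,3) = 4.
The full grid is 4 1 3 2 / 3 2 1 4 / 1 4 2 3 / 2 3 4 1.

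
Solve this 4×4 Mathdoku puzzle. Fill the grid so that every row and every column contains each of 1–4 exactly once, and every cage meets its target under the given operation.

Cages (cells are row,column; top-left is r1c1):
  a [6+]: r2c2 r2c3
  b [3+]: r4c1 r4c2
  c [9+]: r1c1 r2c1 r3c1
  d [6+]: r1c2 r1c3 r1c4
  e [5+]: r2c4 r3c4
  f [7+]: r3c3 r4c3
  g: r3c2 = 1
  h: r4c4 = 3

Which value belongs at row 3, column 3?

3

Cage g is a single given cell, leaving r3c2 = 1.
Column 2 already has 1, so r4c2 = 2.
Cage h is given, leaving r4c4 = 3.
2 is placed in column 2, which forces r1c2 = 3.
2 is placed in column 2, leaving r2c2 = 4.
Cage a needs two cells with sum 6; hence r2c3 = 2.
Cage e needs two cells with sum 5, leaving r2c4 = 1.
Cage f needs two cells with sum 7, leaving r3c3 = 3.
Cage e's pair has sum 5, which forces r3c4 = 4.
Row 4 now contains 2, leaving r4c1 = 1.
3 is placed in row 4, so r4c3 = 4.
Cage c needs sum 9, so r1c1 = 4.
Column 3 already has 2, so r1c3 = 1.
Column 4 already has 1, leaving r1c4 = 2.
Row 2 already has 2, which forces r2c1 = 3.
Row 3 already has 4, so r3c1 = 2.
The full grid is 4 3 1 2 / 3 4 2 1 / 2 1 3 4 / 1 2 4 3.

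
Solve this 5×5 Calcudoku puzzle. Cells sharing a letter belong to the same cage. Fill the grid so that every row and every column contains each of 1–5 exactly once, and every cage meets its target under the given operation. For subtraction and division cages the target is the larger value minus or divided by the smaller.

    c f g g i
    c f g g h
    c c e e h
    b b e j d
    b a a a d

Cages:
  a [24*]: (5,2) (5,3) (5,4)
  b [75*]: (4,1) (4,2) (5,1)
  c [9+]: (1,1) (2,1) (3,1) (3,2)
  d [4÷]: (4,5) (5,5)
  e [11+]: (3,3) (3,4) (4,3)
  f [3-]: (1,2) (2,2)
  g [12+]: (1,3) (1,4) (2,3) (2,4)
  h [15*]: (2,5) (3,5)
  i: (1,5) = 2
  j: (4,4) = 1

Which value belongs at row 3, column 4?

Cage i is given, leaving (1,5) = 2.
The 3 cells of cage b must have product 75, so (4,1) = 3.
The 3 cells of cage b must have product 75, so (4,2) = 5.
Cage j is a single given cell, which forces (4,4) = 1.
Row 4 already has 1; hence (4,5) = 4.
Cage b has product 75, so (5,1) = 5.
Column 5 already has 4, so (5,5) = 1.
Cage c needs sum 9; hence (2,1) = 2.
Cage c needs sum 9; hence (3,2) = 2.
4 is placed in row 4; hence (4,3) = 2.
The 3 cells of cage a must have product 24, which forces (5,4) = 2.
Row 1 needs a 5, and only (1,4) is open for it.
The 4 cells of cage g must have sum 12, so (1,3) = 3.
Cage g has sum 12, so (2,3) = 1.
Cage g needs sum 12, so (2,4) = 3.
Row 2 already has 3, which forces (2,5) = 5.
Cage e needs sum 11, so (3,3) = 5.
Column 4 now contains 5; hence (3,4) = 4.
Column 5 now contains 5, which forces (3,5) = 3.
3 is placed in column 3, leaving (5,3) = 4.
Cage c has sum 9; hence (1,1) = 4.
Cage f's pair has difference 3; hence (1,2) = 1.
Row 2 now contains 1, leaving (2,2) = 4.
4 is placed in row 3, so (3,1) = 1.
Row 5 now contains 4, leaving (5,2) = 3.
Filled in: 4 1 3 5 2 / 2 4 1 3 5 / 1 2 5 4 3 / 3 5 2 1 4 / 5 3 4 2 1.

4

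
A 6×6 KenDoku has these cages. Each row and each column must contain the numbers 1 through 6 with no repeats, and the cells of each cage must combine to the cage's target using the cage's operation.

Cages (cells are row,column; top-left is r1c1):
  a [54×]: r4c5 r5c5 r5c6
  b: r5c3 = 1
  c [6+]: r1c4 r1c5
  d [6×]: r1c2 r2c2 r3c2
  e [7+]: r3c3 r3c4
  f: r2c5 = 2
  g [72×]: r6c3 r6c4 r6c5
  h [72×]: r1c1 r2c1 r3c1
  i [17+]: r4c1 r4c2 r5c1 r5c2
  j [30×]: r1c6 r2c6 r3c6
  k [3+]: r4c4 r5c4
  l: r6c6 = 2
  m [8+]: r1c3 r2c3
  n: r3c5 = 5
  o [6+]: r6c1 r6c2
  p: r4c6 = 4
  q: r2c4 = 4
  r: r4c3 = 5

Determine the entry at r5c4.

Q is a freebie; hence r2c4 = 4.
F is a freebie, leaving r2c5 = 2.
Cage n is given, so r3c5 = 5.
Cage r is a single given cell, so r4c3 = 5.
Cage a needs product 54, which forces r4c5 = 3.
Cage p is given, leaving r4c6 = 4.
B is a freebie; hence r5c3 = 1.
Row 5 now contains 1, which forces r5c4 = 2.
The 3 cells of cage a must have product 54, so r5c5 = 6.
Cage a has product 54, so r5c6 = 3.
Column 5 now contains 6, which forces r6c5 = 4.
Cage l is given, which forces r6c6 = 2.
Cage m needs two cells with sum 8, so r1c3 = 2.
Cage c needs two cells with sum 6, so r1c4 = 5.
Column 5 already has 4, leaving r1c5 = 1.
Row 1 now contains 1, so r1c6 = 6.
Cage m's pair has sum 8; hence r2c3 = 6.
6 is placed in column 3, leaving r3c3 = 4.
Column 6 now contains 6, so r3c6 = 1.
Column 4 already has 2, leaving r4c4 = 1.
6 is placed in column 3; hence r6c3 = 3.
3 is placed in row 6, leaving r6c4 = 6.
Cage h needs product 72; hence r1c1 = 4.
Row 1 now contains 1; hence r1c2 = 3.
Row 2 already has 6, which forces r2c1 = 3.
The 3 cells of cage d must have product 6; hence r2c2 = 1.
1 is placed in column 6, leaving r2c6 = 5.
The 3 cells of cage h must have product 72, so r3c1 = 6.
Cage d has product 6, which forces r3c2 = 2.
1 is placed in row 3, leaving r3c4 = 3.
Column 1 now contains 6, leaving r4c1 = 2.
Column 2 already has 2; hence r4c2 = 6.
Column 1 now contains 4, which forces r5c1 = 5.
Row 5 already has 5; hence r5c2 = 4.
Column 1 now contains 5, which forces r6c1 = 1.
1 is placed in column 2, so r6c2 = 5.
The full grid is 4 3 2 5 1 6 / 3 1 6 4 2 5 / 6 2 4 3 5 1 / 2 6 5 1 3 4 / 5 4 1 2 6 3 / 1 5 3 6 4 2.

2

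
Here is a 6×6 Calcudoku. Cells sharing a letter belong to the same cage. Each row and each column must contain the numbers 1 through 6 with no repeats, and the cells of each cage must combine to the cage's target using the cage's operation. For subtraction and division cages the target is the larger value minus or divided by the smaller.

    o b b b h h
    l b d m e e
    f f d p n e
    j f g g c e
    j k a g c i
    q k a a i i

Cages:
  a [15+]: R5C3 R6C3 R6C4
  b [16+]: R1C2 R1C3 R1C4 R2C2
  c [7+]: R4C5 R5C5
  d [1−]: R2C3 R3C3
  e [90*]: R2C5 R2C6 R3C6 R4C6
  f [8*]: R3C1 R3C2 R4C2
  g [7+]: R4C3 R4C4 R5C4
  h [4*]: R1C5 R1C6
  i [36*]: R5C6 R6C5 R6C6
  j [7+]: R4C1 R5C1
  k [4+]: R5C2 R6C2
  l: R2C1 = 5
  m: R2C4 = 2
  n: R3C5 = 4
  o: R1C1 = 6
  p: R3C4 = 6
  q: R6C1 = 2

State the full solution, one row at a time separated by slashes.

O is a freebie, which forces R1C1 = 6.
Cage l is a single given cell, which forces R2C1 = 5.
M is a freebie, which forces R2C4 = 2.
Cage p is a single given cell, so R3C4 = 6.
Cage n is a single given cell, which forces R3C5 = 4.
Cage q is given, leaving R6C1 = 2.
Column 5 now contains 4, which forces R1C5 = 1.
The two cells of cage h must have product 4, which forces R1C6 = 4.
2 is placed in column 1; hence R3C1 = 1.
Cage f needs product 8, leaving R3C2 = 2.
The 3 cells of cage f must have product 8, so R4C2 = 4.
The 4 cells of cage b must have sum 16, leaving R1C3 = 2.
4 is placed in column 2, which forces R2C2 = 6.
Row 2 now contains 6, which forces R2C3 = 4.
Row 2 now contains 6, leaving R2C5 = 3.
3 is placed in row 2, which forces R2C6 = 1.
Row 4 already has 4, leaving R4C1 = 3.
Row 4 now contains 3, so R4C3 = 1.
Row 4 now contains 1, which forces R4C4 = 5.
5 is placed in row 4, leaving R4C5 = 2.
5 is placed in row 4, leaving R4C6 = 6.
Cage j needs two cells with sum 7, leaving R5C1 = 4.
Column 5 now contains 2, which forces R5C5 = 5.
Column 6 already has 6, leaving R5C6 = 2.
Column 4 now contains 5, so R6C4 = 4.
Column 5 now contains 3, leaving R6C5 = 6.
Column 6 already has 6, so R6C6 = 3.
Cage b needs sum 16, leaving R1C2 = 5.
Column 4 now contains 5, so R1C4 = 3.
Column 6 now contains 3, which forces R3C6 = 5.
The two cells of cage k must have sum 4, which forces R5C2 = 3.
Row 5 already has 5, leaving R5C3 = 6.
Cage g needs sum 7, leaving R5C4 = 1.
Row 6 now contains 3, which forces R6C2 = 1.
Row 6 now contains 6; hence R6C3 = 5.
Row 3 already has 5; hence R3C3 = 3.

6 5 2 3 1 4 / 5 6 4 2 3 1 / 1 2 3 6 4 5 / 3 4 1 5 2 6 / 4 3 6 1 5 2 / 2 1 5 4 6 3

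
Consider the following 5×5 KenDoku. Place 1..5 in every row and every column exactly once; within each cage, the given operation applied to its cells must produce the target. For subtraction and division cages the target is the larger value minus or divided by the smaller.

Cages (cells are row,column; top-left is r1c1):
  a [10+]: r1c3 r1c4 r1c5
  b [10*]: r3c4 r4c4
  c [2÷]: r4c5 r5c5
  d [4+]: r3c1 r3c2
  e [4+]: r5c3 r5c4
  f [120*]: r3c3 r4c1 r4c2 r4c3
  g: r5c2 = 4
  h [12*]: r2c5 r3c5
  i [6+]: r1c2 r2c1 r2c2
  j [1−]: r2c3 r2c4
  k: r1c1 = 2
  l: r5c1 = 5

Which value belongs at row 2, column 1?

Cage k is given, so r1c1 = 2.
Cage l is a single given cell; hence r5c1 = 5.
Cage g is given, which forces r5c2 = 4.
The 3 cells of cage i must have sum 6; hence r2c2 = 2.
Row 1 needs a 3, and only r1c2 is open for it.
Cage i needs sum 6, which forces r2c1 = 1.
Cage d's pair has sum 4, leaving r3c1 = 3.
Column 2 already has 3, which forces r3c2 = 1.
Row 3 already has 3, which forces r3c5 = 4.
3 is placed in column 1, so r4c1 = 4.
Column 2 already has 3; hence r4c2 = 5.
Row 4 already has 5, so r4c4 = 2.
Row 4 now contains 2, which forces r4c5 = 1.
Column 5 already has 1, so r5c5 = 2.
Column 5 already has 1, leaving r1c5 = 5.
Column 5 now contains 4, so r2c5 = 3.
Row 3 now contains 4, so r3c3 = 2.
Column 4 now contains 2, leaving r3c4 = 5.
Row 4 now contains 2, which forces r4c3 = 3.
Column 3 now contains 3; hence r5c3 = 1.
Row 5 now contains 1, which forces r5c4 = 3.
Column 3 already has 1; hence r1c3 = 4.
The 3 cells of cage a must have sum 10, which forces r1c4 = 1.
Cage j needs two cells with difference 1, which forces r2c3 = 5.
5 is placed in column 4, leaving r2c4 = 4.
The full grid is 2 3 4 1 5 / 1 2 5 4 3 / 3 1 2 5 4 / 4 5 3 2 1 / 5 4 1 3 2.

1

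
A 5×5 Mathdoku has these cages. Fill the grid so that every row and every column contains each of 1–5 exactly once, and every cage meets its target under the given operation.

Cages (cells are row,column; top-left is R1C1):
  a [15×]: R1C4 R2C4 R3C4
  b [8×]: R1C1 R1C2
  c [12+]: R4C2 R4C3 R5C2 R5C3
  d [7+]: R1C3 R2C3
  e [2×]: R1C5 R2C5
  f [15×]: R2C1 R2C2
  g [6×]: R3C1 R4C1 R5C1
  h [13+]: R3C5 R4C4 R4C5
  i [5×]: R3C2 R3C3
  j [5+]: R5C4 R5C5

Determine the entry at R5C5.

The only place for 4 in row 2 is R2C3.
Cage d needs two cells with sum 7, leaving R1C3 = 3.
Row 1 needs a 5, and only R1C4 is open for it.
Cage h has sum 13, leaving R3C5 = 4.
Column 4 already has 5, leaving R4C4 = 4.
Cage h has sum 13, which forces R4C5 = 5.
Cage c has sum 12; hence R5C3 = 5.
Cage i needs two cells with product 5, so R3C2 = 5.
5 is placed in column 3, leaving R3C3 = 1.
Row 3 already has 1; hence R3C4 = 3.
Column 3 already has 1, which forces R4C3 = 2.
Column 4 already has 3, leaving R5C4 = 2.
Row 5 now contains 2, so R5C5 = 3.
Cage f needs two cells with product 15, leaving R2C1 = 5.
Column 2 now contains 5, which forces R2C2 = 3.
Column 4 already has 3, leaving R2C4 = 1.
1 is placed in row 2, leaving R2C5 = 2.
3 is placed in row 3, which forces R3C1 = 2.
Cage g has product 6, which forces R4C1 = 3.
The 4 cells of cage c must have sum 12, so R4C2 = 1.
Row 5 now contains 3; hence R5C1 = 1.
Row 5 now contains 2, which forces R5C2 = 4.
Column 1 already has 2; hence R1C1 = 4.
Column 2 now contains 4, so R1C2 = 2.
2 is placed in column 5, which forces R1C5 = 1.
The full grid is 4 2 3 5 1 / 5 3 4 1 2 / 2 5 1 3 4 / 3 1 2 4 5 / 1 4 5 2 3.

3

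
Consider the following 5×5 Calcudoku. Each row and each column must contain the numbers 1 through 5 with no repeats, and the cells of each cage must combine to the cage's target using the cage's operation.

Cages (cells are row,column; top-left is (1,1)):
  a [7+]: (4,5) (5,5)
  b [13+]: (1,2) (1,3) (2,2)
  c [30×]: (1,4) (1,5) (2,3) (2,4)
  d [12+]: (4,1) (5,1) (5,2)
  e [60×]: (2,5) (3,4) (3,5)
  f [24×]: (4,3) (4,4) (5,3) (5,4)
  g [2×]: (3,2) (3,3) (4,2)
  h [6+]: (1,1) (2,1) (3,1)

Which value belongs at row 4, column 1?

5

Cage g has product 2, so (3,2) = 2.
Cage g needs product 2, so (3,3) = 1.
Cage g needs product 2, leaving (4,2) = 1.
Row 3 now contains 1; hence (3,1) = 3.
Cage f has product 24, which forces (5,4) = 1.
Cage c has product 30; hence (1,5) = 1.
Cage e needs product 60, leaving (2,5) = 3.
1 is placed in row 1, which forces (1,1) = 2.
The 4 cells of cage c must have product 30, which forces (1,4) = 3.
The 3 cells of cage h must have sum 6, leaving (2,1) = 1.
Row 1 already has 3, which forces (1,2) = 5.
Cage b has sum 13, which forces (1,3) = 4.
Cage b has sum 13, so (2,2) = 4.
Cage d has sum 12, which forces (5,2) = 3.
Row 5 now contains 3, so (5,3) = 2.
Row 5 now contains 2, leaving (5,5) = 5.
2 is placed in column 3, which forces (2,3) = 5.
The 4 cells of cage c must have product 30, so (2,4) = 2.
The 3 cells of cage e must have product 60, leaving (3,4) = 5.
Column 5 already has 5, leaving (3,5) = 4.
The 3 cells of cage d must have sum 12, so (4,1) = 5.
2 is placed in column 3, which forces (4,3) = 3.
Cage f needs product 24, leaving (4,4) = 4.
Column 5 already has 5, leaving (4,5) = 2.
5 is placed in row 5, leaving (5,1) = 4.
Completed grid: 2 5 4 3 1 / 1 4 5 2 3 / 3 2 1 5 4 / 5 1 3 4 2 / 4 3 2 1 5.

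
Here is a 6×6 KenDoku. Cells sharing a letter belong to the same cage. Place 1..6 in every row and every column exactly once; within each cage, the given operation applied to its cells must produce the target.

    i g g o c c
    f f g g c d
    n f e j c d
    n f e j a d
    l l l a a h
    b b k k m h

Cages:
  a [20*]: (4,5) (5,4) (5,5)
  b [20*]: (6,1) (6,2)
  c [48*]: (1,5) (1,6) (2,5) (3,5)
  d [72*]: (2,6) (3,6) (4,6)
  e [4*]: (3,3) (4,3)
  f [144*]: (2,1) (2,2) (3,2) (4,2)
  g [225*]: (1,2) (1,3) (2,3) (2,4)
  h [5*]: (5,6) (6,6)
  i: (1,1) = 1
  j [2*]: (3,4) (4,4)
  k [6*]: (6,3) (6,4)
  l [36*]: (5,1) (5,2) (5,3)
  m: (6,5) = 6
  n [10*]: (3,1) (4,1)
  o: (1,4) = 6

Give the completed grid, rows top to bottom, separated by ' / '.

1 3 5 6 4 2 / 6 1 3 5 2 4 / 5 4 1 2 3 6 / 2 6 4 1 5 3 / 3 2 6 4 1 5 / 4 5 2 3 6 1

Cage i is given, leaving (1,1) = 1.
O is a freebie, leaving (1,4) = 6.
Cage m is a single given cell, leaving (6,5) = 6.
Row 1 needs a 2, and only (1,6) is open for it.
In row 1, 4 can only go at (1,5), so (1,5) = 4.
Row 2 needs a 1, and only (2,2) is open for it.
The 4 cells of cage f must have product 144; hence (2,1) = 6.
In row 2, 2 can only go at (2,5), so (2,5) = 2.
Column 5 now contains 2, so (3,5) = 3.
The 3 cells of cage a must have product 20; hence (5,4) = 4.
In row 2, 4 can only go at (2,6), so (2,6) = 4.
4 is placed in column 6, so (3,6) = 6.
Cage d needs product 72, which forces (4,6) = 3.
Row 3 now contains 6, so (3,2) = 4.
4 is placed in row 3, which forces (3,3) = 1.
1 is placed in row 3, which forces (3,4) = 2.
The 4 cells of cage f must have product 144, so (4,2) = 6.
1 is placed in column 3, which forces (4,3) = 4.
Column 4 already has 2, leaving (4,4) = 1.
Row 4 already has 1, which forces (4,5) = 5.
Column 5 now contains 5, so (5,5) = 1.
1 is placed in row 5, leaving (5,6) = 5.
Column 2 already has 4; hence (6,2) = 5.
Column 4 already has 2, which forces (6,4) = 3.
5 is placed in column 6, which forces (6,6) = 1.
5 is placed in column 2, which forces (1,2) = 3.
Cage g needs product 225, leaving (1,3) = 5.
The 4 cells of cage g must have product 225; hence (2,3) = 3.
Column 4 now contains 3; hence (2,4) = 5.
2 is placed in row 3, which forces (3,1) = 5.
Row 4 already has 5, which forces (4,1) = 2.
2 is placed in column 1, which forces (5,1) = 3.
Column 2 now contains 3, which forces (5,2) = 2.
The 3 cells of cage l must have product 36, so (5,3) = 6.
5 is placed in row 6, leaving (6,1) = 4.
3 is placed in row 6, so (6,3) = 2.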